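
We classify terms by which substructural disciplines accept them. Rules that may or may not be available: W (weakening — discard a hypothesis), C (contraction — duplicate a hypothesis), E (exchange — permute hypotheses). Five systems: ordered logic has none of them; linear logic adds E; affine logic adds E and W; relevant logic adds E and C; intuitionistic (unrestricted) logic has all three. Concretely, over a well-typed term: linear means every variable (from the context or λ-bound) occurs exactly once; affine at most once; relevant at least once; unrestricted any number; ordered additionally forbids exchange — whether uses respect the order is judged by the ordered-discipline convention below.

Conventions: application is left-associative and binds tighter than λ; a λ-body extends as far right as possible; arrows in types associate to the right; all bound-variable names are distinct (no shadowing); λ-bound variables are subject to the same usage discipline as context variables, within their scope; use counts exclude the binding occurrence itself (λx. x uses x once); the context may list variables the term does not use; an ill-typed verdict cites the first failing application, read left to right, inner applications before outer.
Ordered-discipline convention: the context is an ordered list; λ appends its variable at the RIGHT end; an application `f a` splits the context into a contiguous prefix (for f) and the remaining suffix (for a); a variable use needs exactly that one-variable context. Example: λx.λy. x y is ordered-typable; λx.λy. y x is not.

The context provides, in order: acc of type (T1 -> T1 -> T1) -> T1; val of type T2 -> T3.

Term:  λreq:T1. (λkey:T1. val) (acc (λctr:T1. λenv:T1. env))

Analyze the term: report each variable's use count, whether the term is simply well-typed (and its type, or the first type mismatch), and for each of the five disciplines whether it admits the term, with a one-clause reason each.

usage: acc: 1, val: 1, req (bound): 0, key (bound): 0, ctr (bound): 0, env (bound): 1
left-to-right use order: val, acc, env
typing: well-typed at T1 -> T2 -> T3
ordered ✗ (needs weakening: req, key, ctr unused)
linear ✗ (needs weakening: req, key, ctr unused)
affine ✓ (no duplicate uses among acc, val, req, key, ctr, env)
relevant ✗ (needs weakening: req, key, ctr unused)
unrestricted ✓ (simply typable at T1 -> T2 -> T3; W, C, E all held)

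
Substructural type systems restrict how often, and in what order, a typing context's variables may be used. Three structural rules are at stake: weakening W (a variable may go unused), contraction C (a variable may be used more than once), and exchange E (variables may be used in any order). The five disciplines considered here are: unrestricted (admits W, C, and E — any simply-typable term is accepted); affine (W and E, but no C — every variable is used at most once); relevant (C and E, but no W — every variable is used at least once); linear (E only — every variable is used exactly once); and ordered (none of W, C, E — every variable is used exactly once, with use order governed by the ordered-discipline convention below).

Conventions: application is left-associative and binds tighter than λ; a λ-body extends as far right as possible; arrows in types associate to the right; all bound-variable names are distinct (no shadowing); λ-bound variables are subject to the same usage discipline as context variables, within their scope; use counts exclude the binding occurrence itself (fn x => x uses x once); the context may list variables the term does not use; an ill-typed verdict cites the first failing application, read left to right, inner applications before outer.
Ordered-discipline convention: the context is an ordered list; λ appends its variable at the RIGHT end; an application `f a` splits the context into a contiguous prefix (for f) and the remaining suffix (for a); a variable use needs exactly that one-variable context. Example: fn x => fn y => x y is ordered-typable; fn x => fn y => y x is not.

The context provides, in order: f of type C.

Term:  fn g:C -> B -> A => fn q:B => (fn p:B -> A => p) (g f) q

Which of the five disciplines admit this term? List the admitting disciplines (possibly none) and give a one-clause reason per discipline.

accepted by: linear, affine, relevant, unrestricted
use counts: f=1; g [bound]=1; q [bound]=1; p [bound]=1
order of uses: p, g, f, q
typing: well-typed — term : (C -> B -> A) -> B -> A
ordered ✗ (needs exchange: uses follow p, g, f, q)
linear ✓ (single use per variable (f, g, q, p))
affine ✓ (f, g, q, p: no repeats, contraction unneeded)
relevant ✓ (every one of f, g, q, p appears)
unrestricted ✓ (typability at (C -> B -> A) -> B -> A is all that's needed)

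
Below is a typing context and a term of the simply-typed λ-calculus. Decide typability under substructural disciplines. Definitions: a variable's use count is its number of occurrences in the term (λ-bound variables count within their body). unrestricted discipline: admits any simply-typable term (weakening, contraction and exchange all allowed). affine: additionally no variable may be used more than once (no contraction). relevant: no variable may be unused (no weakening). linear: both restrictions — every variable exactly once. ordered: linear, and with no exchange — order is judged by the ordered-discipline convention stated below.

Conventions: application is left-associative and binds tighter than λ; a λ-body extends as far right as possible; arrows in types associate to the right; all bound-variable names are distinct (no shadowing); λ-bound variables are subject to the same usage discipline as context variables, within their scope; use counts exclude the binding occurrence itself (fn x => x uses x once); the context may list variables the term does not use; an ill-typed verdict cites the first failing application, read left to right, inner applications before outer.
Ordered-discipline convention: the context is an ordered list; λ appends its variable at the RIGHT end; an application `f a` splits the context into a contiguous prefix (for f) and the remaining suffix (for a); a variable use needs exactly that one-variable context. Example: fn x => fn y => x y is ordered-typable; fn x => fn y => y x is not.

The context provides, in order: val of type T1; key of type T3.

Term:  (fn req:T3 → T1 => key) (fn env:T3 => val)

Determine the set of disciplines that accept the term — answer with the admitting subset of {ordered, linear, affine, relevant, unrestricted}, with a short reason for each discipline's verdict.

admitting disciplines: affine, unrestricted
use counts: val: 1×; key: 1×; req (λ-bound): 0×; env (λ-bound): 0×
order of uses: key, val
typing: well-typed at T3
ordered: ✗, needs weakening: req, env unused
linear: ✗, needs weakening: req, env unused
affine: ✓, no duplicate uses among val, key, req, env
relevant: ✗, needs weakening: req, env unused
unrestricted: ✓, well-typed at T3; no restrictions here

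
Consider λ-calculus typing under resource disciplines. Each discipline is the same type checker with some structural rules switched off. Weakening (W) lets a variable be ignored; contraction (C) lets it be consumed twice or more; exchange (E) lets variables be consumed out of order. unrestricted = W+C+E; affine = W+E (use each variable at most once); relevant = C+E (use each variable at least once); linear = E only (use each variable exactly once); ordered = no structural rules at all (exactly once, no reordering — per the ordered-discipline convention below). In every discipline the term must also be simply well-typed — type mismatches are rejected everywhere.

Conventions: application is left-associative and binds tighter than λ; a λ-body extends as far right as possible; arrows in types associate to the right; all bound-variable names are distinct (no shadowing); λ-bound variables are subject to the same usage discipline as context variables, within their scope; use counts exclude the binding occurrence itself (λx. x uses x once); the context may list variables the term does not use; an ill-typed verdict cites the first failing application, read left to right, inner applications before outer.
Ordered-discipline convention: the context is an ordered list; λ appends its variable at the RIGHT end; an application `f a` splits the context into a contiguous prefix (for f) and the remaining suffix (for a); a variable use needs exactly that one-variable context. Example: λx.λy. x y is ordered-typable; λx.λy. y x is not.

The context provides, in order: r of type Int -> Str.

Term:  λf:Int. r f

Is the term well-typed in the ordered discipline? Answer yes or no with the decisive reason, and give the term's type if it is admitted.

yes — single-use (r, f), ordered derivation ok; term : Int -> Str
counts: r: 1; f (λ-bound): 1
left-to-right use order: r, f
typing: well-typed — term : Int -> Str
per-discipline verdicts: ordered ✓, linear ✓, affine ✓, relevant ✓, unrestricted ✓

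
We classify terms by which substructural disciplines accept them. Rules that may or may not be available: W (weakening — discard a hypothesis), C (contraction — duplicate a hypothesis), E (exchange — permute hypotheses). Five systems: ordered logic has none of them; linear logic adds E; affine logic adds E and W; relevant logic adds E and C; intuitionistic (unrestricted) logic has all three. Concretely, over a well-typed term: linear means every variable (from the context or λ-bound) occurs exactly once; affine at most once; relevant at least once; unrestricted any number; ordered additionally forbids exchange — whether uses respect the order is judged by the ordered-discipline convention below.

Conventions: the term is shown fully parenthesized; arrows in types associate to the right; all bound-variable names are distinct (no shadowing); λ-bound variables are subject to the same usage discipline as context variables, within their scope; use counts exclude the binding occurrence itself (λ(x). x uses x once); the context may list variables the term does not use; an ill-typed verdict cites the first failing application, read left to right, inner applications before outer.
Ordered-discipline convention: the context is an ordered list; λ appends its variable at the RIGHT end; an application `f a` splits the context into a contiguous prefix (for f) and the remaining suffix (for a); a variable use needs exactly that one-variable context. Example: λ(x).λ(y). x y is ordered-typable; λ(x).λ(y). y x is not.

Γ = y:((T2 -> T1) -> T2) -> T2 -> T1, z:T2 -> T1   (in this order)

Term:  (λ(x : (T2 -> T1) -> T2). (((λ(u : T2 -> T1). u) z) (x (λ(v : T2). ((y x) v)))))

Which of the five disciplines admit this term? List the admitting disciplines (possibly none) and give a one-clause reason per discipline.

accepted by: relevant, unrestricted
counts: y ×1; z ×1; x (bound) ×2; u (bound) ×1; v (bound) ×1
use order (left to right): u, z, x, y, x, v
typing: well-typed — term : ((T2 -> T1) -> T2) -> T1
ordered: ✗ — needs contraction — x ×2
linear: ✗ — needs contraction — x ×2
affine: ✗ — needs contraction — x ×2
relevant: ✓ — every one of y, z, x, u, v appears
unrestricted: ✓ — typability at ((T2 -> T1) -> T2) -> T1 is all that's needed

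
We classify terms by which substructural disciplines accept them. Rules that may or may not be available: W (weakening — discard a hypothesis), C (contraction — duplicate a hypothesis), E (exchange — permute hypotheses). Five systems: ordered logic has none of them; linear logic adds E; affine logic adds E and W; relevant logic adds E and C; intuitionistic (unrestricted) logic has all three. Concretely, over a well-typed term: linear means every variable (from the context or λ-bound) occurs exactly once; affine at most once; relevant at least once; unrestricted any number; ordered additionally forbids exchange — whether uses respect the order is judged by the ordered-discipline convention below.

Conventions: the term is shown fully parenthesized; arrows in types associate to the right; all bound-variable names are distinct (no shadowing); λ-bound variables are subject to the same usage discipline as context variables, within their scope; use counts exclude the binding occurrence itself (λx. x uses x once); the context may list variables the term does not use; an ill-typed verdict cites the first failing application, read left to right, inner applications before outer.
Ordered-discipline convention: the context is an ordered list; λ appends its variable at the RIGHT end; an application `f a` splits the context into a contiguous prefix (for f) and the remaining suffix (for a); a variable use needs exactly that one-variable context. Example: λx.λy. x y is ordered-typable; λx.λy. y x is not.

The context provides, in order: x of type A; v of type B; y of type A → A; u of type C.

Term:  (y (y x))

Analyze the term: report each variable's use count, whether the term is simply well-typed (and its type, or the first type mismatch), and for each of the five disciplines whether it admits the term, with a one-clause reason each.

usage: x: 1×; v: 0×; y: 2×; u: 0×
use order (left to right): y, y, x
typing: ✓ — A
ordered ✗ (needs contraction — y ×2; needs weakening: v, u unused)
linear ✗ (needs contraction — y ×2; needs weakening: v, u unused)
affine ✗ (needs contraction — y ×2)
relevant ✗ (needs weakening: v, u unused)
unrestricted ✓ (typability at A is all that's needed)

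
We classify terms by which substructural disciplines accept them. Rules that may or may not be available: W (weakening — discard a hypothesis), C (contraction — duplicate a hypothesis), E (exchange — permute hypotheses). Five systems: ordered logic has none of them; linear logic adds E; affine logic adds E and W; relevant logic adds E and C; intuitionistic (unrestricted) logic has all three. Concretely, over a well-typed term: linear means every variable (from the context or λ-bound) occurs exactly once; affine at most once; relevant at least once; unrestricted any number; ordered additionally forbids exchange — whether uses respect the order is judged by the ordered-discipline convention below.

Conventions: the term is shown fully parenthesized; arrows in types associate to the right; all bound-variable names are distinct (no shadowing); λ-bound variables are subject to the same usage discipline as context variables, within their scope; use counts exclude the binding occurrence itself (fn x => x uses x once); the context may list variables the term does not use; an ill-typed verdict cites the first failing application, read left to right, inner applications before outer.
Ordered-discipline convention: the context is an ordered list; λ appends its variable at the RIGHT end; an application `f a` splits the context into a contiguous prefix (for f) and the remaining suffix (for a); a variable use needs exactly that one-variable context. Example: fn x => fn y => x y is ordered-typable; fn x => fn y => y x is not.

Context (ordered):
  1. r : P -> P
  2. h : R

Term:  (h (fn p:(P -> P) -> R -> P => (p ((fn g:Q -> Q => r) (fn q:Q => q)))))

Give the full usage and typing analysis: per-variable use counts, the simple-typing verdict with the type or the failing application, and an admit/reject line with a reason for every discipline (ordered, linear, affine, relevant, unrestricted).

use counts: r: 1, h: 1, p [bound]: 1, g [bound]: 0, q [bound]: 1
uses in reading order: h, p, r, q
typing: ill-typed: can't apply a value of type R
ordered: ✗ — a type mismatch blocks all five
linear: ✗ — the type mismatch rejects it
affine: ✗ — not simply typable
relevant: ✗ — fails simple typing
unrestricted: ✗ — a type mismatch blocks all five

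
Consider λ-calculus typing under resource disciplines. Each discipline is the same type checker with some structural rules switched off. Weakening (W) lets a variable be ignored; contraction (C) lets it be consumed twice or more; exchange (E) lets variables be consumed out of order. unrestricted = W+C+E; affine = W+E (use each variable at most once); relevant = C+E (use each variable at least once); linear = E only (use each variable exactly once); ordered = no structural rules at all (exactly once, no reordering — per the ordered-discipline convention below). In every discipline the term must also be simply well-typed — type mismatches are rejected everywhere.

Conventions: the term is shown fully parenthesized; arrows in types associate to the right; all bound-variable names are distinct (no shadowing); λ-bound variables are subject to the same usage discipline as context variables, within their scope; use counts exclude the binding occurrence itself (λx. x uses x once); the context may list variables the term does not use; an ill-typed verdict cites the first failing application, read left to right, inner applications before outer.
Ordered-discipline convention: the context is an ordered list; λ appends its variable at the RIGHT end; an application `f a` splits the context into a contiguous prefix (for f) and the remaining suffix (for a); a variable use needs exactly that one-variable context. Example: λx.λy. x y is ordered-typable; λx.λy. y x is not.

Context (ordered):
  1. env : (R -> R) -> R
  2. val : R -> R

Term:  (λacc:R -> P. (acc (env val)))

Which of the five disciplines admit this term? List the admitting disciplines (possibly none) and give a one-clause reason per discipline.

accepted by: linear, affine, relevant, unrestricted
variable uses: env ×1, val ×1, acc (bound) ×1
left-to-right use order: acc, env, val
typing: well-typed — term : (R -> P) -> P
ordered ✗ (no ordered split (uses run acc, env, val))
linear ✓ (each of env, val, acc used exactly once)
affine ✓ (no duplicate uses among env, val, acc)
relevant ✓ (every one of env, val, acc appears)
unrestricted ✓ (type-checks ((R -> P) -> P) and nothing is barred)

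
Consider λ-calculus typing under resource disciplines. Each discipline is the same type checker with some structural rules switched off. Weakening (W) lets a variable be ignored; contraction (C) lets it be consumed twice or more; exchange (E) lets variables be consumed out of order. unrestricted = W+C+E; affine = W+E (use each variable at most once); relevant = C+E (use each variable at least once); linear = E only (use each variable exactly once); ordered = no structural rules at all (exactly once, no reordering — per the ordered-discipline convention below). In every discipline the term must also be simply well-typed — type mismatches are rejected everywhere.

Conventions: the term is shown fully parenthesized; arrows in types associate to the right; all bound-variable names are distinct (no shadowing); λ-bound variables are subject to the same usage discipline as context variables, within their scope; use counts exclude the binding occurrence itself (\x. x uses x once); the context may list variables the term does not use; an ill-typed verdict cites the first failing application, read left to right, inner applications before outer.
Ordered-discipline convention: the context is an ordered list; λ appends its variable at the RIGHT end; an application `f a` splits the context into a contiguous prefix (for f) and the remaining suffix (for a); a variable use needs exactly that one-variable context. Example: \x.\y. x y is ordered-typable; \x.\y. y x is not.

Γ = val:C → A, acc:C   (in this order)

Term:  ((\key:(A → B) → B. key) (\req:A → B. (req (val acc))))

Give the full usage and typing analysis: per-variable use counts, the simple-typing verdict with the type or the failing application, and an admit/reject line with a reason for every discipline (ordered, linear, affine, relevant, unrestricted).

variable uses: val ×1; acc ×1; key (λ-bound) ×1; req (λ-bound) ×1
use order (left to right): key, req, val, acc
typing: well-typed at (A → B) → B
ordered: ✗, no contiguous prefix/suffix split fits key, req, val, acc
linear: ✓, exactly-once usage across val, acc, key, req
affine: ✓, no duplicate uses among val, acc, key, req
relevant: ✓, val, acc, key, req: all used, weakening unneeded
unrestricted: ✓, type-checks ((A → B) → B) and nothing is barred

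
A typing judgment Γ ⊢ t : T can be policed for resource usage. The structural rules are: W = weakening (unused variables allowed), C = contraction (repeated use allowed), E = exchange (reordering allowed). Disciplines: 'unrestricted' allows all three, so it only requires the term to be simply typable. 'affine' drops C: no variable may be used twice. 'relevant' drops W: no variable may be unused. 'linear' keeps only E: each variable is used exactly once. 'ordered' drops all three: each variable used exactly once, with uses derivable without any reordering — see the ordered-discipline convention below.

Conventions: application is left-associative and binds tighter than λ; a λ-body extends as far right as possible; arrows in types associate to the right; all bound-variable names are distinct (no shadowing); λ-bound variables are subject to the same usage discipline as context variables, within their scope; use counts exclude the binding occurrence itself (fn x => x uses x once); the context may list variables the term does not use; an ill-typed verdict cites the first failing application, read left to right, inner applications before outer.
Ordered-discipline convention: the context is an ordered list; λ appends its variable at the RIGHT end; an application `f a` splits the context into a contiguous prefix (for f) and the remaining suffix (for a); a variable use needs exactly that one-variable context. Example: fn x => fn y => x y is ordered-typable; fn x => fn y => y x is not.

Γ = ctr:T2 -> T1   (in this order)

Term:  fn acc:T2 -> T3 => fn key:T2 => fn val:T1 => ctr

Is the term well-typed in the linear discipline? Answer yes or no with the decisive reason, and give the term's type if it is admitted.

no — acc, key, val never used (weakening)
usage: ctr=1; acc (bound)=0; key (bound)=0; val (bound)=0
use order (left to right): ctr
typing: the term checks, with type (T2 -> T3) -> T2 -> T1 -> T2 -> T1
summary: ordered ✗; linear ✗; affine ✓; relevant ✗; unrestricted ✓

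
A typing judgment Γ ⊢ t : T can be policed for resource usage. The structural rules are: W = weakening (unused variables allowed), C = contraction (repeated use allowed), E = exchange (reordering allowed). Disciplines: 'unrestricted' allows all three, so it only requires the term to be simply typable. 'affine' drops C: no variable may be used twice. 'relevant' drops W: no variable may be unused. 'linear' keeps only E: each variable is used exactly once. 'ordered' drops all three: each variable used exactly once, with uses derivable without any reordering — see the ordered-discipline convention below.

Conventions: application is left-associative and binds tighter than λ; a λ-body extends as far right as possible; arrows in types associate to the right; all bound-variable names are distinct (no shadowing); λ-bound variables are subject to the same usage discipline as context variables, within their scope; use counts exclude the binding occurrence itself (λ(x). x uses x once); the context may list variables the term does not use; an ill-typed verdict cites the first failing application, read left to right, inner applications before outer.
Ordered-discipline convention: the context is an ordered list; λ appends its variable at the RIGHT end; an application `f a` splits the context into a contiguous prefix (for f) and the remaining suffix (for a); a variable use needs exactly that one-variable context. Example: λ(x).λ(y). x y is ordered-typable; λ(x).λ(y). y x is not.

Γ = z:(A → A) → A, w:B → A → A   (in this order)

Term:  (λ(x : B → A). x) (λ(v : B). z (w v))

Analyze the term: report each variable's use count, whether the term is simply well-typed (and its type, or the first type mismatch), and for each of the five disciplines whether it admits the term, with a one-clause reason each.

counts: z: 1×; w: 1×; x [bound]: 1×; v [bound]: 1×
use order (left to right): x, z, w, v
typing: well-typed — term : B → A
ordered: ✓, z, w, x, v once each; derivable with no W/C/E
linear: ✓, z, w, x, v: one use apiece
affine: ✓, none of z, w, x, v used more than once
relevant: ✓, none of z, w, x, v goes unused
unrestricted: ✓, well-typed at B → A; no restrictions here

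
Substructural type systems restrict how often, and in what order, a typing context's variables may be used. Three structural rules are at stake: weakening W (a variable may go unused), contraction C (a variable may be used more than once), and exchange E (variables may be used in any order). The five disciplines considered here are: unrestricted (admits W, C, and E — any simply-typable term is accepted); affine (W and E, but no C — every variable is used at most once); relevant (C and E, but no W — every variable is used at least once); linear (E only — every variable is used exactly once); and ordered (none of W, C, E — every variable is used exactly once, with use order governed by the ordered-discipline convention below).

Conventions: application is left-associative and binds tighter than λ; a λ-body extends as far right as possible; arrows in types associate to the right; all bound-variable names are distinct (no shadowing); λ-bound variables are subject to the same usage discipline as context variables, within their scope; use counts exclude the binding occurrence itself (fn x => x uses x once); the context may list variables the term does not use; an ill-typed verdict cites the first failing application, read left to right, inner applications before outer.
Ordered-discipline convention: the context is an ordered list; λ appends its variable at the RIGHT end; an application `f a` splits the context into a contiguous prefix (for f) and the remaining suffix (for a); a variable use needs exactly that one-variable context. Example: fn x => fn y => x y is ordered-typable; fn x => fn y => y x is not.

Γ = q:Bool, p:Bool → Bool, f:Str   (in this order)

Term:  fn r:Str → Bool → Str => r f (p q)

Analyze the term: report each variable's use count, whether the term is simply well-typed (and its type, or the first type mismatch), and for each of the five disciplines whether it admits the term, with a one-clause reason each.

use counts: q ×1; p ×1; f ×1; r [bound] ×1
use order (left to right): r, f, p, q
typing: the term checks, with type (Str → Bool → Str) → Str
ordered: ✗ — use order r, f, p, q needs exchange
linear: ✓ — q, p, f, r: one use apiece
affine: ✓ — none of q, p, f, r used more than once
relevant: ✓ — none of q, p, f, r goes unused
unrestricted: ✓ — simply typable at (Str → Bool → Str) → Str; W, C, E all held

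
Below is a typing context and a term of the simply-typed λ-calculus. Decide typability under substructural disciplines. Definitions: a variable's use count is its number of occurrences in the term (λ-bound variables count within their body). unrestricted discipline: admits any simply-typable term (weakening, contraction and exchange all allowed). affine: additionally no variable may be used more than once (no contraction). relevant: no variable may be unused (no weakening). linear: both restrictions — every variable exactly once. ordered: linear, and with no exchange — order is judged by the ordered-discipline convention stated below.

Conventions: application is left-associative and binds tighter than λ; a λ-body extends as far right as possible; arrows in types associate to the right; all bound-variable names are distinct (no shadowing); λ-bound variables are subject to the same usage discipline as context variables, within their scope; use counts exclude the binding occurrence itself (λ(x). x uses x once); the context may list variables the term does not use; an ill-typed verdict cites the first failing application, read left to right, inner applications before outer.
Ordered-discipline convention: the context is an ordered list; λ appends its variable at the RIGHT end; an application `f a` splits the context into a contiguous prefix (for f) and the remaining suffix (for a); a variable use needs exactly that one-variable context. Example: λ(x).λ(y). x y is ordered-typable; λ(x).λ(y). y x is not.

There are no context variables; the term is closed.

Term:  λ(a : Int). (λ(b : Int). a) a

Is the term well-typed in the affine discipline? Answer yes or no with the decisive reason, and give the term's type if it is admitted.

no — needs contraction — a ×2
use counts: a [bound]: 2×, b [bound]: 0×
left-to-right use order: a, a
typing: ✓ — Int → Int
all disciplines: ordered ✗ | linear ✗ | affine ✗ | relevant ✗ | unrestricted ✓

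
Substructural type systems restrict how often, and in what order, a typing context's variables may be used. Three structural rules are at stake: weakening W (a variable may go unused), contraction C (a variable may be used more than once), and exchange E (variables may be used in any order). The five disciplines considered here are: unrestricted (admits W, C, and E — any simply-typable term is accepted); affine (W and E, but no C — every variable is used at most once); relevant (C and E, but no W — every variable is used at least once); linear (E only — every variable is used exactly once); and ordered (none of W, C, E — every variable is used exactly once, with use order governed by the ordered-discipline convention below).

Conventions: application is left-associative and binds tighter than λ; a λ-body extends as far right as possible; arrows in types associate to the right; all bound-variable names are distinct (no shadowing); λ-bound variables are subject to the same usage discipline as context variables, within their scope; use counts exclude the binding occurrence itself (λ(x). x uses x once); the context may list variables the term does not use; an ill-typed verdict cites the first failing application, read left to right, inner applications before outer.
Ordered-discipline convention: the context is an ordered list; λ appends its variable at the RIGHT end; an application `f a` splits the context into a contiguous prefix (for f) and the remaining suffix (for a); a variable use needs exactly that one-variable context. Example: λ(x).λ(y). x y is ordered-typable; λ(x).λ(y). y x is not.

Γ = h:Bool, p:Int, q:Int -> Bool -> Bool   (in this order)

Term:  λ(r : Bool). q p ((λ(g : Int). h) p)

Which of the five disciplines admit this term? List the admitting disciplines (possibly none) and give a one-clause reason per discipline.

accepted by: unrestricted
counts: h ×1, p ×2, q ×1, r (bound) ×0, g (bound) ×0
left-to-right use order: q, p, h, p
typing: well-typed at Bool -> Bool
ordered ✗ (uses contraction: p ×2; needs weakening: r, g unused)
linear ✗ (uses contraction: p ×2; needs weakening: r, g unused)
affine ✗ (uses contraction: p ×2)
relevant ✗ (needs weakening: r, g unused)
unrestricted ✓ (type-checks (Bool -> Bool) and nothing is barred)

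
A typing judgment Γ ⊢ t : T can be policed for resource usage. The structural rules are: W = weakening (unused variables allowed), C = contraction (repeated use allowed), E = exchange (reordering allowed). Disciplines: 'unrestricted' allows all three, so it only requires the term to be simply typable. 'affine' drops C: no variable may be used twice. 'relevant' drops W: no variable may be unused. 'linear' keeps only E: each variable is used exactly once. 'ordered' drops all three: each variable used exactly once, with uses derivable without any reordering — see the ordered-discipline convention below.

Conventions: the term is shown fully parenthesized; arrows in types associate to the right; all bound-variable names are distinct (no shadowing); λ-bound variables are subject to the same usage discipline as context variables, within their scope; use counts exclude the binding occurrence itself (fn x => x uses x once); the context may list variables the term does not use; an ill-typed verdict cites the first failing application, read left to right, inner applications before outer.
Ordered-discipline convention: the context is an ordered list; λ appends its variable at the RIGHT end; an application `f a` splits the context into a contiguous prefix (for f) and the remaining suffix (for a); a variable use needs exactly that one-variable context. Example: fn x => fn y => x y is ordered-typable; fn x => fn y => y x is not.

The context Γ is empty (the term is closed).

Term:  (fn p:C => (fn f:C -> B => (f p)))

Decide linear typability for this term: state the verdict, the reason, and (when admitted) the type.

yes — each of p, f used exactly once; term : C -> (C -> B) -> B
counts: p (λ-bound) ×1, f (λ-bound) ×1
use order (left to right): f, p
typing: ✓ — C -> (C -> B) -> B
per-discipline verdicts: ordered ✗, linear ✓, affine ✓, relevant ✓, unrestricted ✓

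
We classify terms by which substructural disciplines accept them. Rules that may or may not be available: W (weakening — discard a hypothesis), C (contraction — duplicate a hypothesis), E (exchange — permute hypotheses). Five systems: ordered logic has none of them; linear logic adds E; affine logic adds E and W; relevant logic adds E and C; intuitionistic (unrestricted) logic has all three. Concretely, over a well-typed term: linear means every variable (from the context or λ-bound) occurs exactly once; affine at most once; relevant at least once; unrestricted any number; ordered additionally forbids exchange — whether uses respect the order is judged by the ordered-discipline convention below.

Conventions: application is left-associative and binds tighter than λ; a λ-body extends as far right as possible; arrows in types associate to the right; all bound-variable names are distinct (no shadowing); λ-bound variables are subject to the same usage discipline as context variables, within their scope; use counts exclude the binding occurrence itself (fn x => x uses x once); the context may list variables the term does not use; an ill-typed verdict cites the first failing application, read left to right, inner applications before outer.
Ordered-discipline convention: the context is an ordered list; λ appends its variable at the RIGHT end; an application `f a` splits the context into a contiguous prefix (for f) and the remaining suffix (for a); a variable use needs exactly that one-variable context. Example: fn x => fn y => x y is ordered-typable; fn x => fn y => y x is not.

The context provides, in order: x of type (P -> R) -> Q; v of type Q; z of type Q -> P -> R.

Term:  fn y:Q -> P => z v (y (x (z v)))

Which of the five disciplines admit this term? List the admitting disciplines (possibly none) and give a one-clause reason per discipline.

admitted in: relevant, unrestricted
usage: x=1, v=2, z=2, y [bound]=1
use order (left to right): z, v, y, x, z, v
typing: the term checks, with type (Q -> P) -> R
ordered: ✗, v ×2, z ×2 used more than once (contraction)
linear: ✗, v ×2, z ×2 used more than once (contraction)
affine: ✗, v ×2, z ×2 used more than once (contraction)
relevant: ✓, at least one use each (x, v, z, y)
unrestricted: ✓, typability at (Q -> P) -> R is all that's needed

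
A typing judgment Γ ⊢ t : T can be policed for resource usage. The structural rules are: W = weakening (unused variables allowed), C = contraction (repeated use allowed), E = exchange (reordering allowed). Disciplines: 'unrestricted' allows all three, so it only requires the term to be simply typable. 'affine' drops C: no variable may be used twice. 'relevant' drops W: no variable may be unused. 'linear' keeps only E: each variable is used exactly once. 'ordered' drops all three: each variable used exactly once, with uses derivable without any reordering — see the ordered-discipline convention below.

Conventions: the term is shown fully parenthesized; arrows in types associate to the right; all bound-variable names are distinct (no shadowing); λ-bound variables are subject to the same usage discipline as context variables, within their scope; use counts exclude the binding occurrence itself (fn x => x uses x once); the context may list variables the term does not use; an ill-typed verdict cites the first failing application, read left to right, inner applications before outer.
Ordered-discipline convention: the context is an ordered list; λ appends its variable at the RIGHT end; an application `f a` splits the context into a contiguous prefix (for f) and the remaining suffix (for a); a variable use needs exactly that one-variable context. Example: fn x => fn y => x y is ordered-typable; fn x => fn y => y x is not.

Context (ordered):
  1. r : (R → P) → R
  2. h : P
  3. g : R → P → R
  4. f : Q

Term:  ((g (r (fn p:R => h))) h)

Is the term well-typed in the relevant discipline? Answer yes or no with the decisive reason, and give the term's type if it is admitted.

no — f, p left unused
use counts: r: 1×, h: 2×, g: 1×, f: 0×, p (bound): 0×
uses in reading order: g, r, h, h
typing: the term checks, with type R
per-discipline verdicts: ordered ✗ | linear ✗ | affine ✗ | relevant ✗ | unrestricted ✓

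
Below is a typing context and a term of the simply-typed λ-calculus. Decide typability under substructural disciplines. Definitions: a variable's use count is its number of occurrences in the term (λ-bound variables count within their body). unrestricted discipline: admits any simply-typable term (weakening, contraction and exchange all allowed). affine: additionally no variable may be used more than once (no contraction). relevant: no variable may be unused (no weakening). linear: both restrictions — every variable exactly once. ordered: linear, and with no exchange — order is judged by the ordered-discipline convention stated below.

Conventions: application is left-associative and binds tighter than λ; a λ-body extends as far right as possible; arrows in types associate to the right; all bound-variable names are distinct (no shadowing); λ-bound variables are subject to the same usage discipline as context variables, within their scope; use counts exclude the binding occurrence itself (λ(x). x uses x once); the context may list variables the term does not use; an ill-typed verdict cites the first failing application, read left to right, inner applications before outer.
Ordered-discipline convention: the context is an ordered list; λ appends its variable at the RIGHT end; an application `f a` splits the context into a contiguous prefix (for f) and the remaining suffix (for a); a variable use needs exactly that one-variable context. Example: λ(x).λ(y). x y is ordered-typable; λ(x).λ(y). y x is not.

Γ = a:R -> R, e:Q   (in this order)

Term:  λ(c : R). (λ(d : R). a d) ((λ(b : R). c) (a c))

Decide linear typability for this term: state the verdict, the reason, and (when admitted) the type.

no — repeated use of a ×2, c ×2; unused: e, b — weakening required
usage: a ×2; e ×0; c [bound] ×2; d [bound] ×1; b [bound] ×0
order of uses: a, d, c, a, c
typing: ✓ — R -> R
per-discipline verdicts: ordered ✗ | linear ✗ | affine ✗ | relevant ✗ | unrestricted ✓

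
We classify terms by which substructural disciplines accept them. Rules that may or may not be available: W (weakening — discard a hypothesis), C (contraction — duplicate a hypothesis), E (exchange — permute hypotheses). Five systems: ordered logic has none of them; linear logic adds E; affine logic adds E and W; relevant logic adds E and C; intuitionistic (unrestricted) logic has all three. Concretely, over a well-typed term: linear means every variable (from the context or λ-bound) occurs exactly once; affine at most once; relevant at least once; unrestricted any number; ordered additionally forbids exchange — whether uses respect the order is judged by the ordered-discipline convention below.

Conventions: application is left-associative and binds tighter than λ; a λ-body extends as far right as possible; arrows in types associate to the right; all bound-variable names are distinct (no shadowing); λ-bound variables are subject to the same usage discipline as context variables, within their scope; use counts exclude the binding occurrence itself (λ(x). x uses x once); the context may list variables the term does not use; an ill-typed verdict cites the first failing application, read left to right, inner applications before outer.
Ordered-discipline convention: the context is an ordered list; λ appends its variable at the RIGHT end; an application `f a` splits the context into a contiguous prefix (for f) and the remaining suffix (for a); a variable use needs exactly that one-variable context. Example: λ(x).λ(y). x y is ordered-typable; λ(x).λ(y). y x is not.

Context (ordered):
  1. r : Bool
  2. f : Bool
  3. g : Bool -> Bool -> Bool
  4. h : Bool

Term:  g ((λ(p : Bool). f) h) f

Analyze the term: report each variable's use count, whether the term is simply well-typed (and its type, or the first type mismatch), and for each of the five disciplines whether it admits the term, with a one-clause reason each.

usage: r: 0×, f: 2×, g: 1×, h: 1×, p (λ-bound): 0×
use order (left to right): g, f, h, f
typing: the term checks, with type Bool
ordered: ✗ — repeated use of f ×2; unused: r, p — weakening required
linear: ✗ — repeated use of f ×2; unused: r, p — weakening required
affine: ✗ — repeated use of f ×2
relevant: ✗ — unused: r, p — weakening required
unrestricted: ✓ — type-checks (Bool) and nothing is barred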